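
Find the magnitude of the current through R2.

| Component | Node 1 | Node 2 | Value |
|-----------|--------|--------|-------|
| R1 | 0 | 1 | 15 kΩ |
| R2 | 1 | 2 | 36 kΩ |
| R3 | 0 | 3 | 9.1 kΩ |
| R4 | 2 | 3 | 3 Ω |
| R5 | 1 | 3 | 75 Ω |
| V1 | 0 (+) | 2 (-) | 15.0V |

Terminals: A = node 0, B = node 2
Nodal analysis, taking node 2 as the 0 V reference.
Source V1 fixes V_0 = 15 V.
KCL at each unknown node (sum of currents leaving = 0; resistances in Ω):
  Node 1: (V_1 - 15)/15000 + (V_1 - 0)/36000 + (V_1 - V_3)/75 = 0
  Node 3: (V_3 - 15)/9100 + (V_3 - 0)/3 + (V_3 - V_1)/75 = 0
Collecting terms (coefficients in siemens):
  0.01343·V_1 - 0.01333·V_3 = 0.001
  0.3468·V_3 - 0.01333·V_1 = 0.001648
Determinant D = (0.01343)(0.3468) - (-0.01333)(-0.01333) = 0.004479
V_1 = [(0.001)(0.3468) - (-0.01333)(0.001648)]/D = 0.08234 V
V_3 = [(0.01343)(0.001648) - (0.001)(-0.01333)]/D = 0.007919 V
I_R2 = (V_1 - V_2)/R2 = (0.08234 - 0)/36000 = 0.000002287 A
|I_R2| = 0.000002287 A

Final answer: |I_R2| = 2.287e-06 A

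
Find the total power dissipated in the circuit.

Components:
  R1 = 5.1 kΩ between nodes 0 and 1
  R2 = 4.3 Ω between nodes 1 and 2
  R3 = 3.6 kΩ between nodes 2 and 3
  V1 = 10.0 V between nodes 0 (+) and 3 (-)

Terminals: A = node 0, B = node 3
Nodal analysis, taking node 3 as the 0 V reference.
Source V1 fixes V_0 = 10 V.
KCL at each unknown node (sum of currents leaving = 0; resistances in Ω):
  Node 1: (V_1 - 10)/5100 + (V_1 - V_2)/4.3 = 0
  Node 2: (V_2 - V_1)/4.3 + (V_2 - 0)/3600 = 0
Collecting terms (coefficients in siemens):
  0.2328·V_1 - 0.2326·V_2 = 0.001961
  0.2328·V_2 - 0.2326·V_1 = 0
Determinant D = (0.2328)(0.2328) - (-0.2326)(-0.2326) = 0.0001103
V_1 = [(0.001961)(0.2328) - (-0.2326)(0)]/D = 4.141 V
V_2 = [(0.2328)(0) - (0.001961)(-0.2326)]/D = 4.136 V
Power in each resistor, P = (ΔV)²/R:
  P_R1 = (10 - 4.141)²/5100 = 0.006731 W
  P_R2 = (4.141 - 4.136)²/4.3 = 0.000005675 W
  P_R3 = (4.136 - 0)²/3600 = 0.004752 W
P_total = P_R1 + P_R2 + P_R3 = 0.01149 W

Final answer: 0.01149 W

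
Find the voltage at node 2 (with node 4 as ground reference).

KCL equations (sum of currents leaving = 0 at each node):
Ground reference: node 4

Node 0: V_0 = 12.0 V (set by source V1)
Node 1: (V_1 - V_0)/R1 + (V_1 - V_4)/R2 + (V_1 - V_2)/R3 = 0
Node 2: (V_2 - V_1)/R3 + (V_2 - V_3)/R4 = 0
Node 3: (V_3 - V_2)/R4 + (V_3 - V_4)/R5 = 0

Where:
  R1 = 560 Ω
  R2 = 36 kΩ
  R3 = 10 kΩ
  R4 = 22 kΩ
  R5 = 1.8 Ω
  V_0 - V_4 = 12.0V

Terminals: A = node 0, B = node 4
Nodal analysis, taking node 4 as the 0 V reference.
Source V1 fixes V_0 = 12 V.
KCL at each unknown node (sum of currents leaving = 0; resistances in Ω):
  Node 1: (V_1 - 12)/560 + (V_1 - 0)/36000 + (V_1 - V_2)/10000 = 0
  Node 2: (V_2 - V_1)/10000 + (V_2 - V_3)/22000 = 0
  Node 3: (V_3 - V_2)/22000 + (V_3 - 0)/1.8 = 0
Collecting terms (coefficients in siemens):
  0.001913·V_1 - 0.0001·V_2 = 0.02143
  0.0001455·V_2 - 0.0001·V_1 - 0.00004545·V_3 = 0
  0.5556·V_3 - 0.00004545·V_2 = 0
Solving these 3 simultaneous equations (Gaussian elimination) gives:
  V_1 = 11.62 V, V_2 = 7.986 V, V_3 = 0.0006534 V
The requested potential is V_2 = 7.986 V.

Final answer: V_2 = 7.986 V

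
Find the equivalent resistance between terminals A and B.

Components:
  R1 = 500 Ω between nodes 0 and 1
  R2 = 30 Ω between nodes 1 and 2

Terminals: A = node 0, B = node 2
Reduce the network between node 0 (A) and node 2 (B) by series/parallel combination:
  Rs1 = R1 + R2 (series, joined only at node 1) = 500 + 30 = 530 Ω
R_eq = 530 Ω

Final answer: 530 Ω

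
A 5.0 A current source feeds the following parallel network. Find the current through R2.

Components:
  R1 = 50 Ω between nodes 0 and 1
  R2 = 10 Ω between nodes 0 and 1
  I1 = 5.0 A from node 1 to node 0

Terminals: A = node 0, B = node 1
All resistors sit directly between nodes 0 and 1, so they are in parallel and share one voltage V; the full source current 5 A splits among them.
1/R_par = 1/50 + 1/10 = 0.12 S  =>  R_par = 8.333 Ω
V = I × R_par = 5 × 8.333 = 41.67 V
I_R2 = V/R2 = 41.67/10 = 4.167 A

Final answer: 4.167 A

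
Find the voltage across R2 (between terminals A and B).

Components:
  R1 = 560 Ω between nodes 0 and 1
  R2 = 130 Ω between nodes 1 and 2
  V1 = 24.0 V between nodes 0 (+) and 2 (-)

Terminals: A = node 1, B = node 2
R1 and R2 are in series across V1 (node 0 → node 1 → node 2), and the output A–B is taken across R2, so this is a voltage divider.
Series current: I = V1/(R1 + R2) = 24/(560 + 130) = 24/690 = 0.03478 A
V_R2 = I × R2 = V1 × R2/(R1 + R2) = 24 × 130/690 = 4.522 V

Final answer: 4.522 V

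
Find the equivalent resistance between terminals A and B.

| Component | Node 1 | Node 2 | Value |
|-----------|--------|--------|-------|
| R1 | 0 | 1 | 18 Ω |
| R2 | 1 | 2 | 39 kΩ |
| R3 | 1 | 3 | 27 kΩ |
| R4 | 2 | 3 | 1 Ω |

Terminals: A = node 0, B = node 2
Reduce the network between node 0 (A) and node 2 (B) by series/parallel combination:
  Rs1 = R3 + R4 (series, joined only at node 3) = 27000 + 1 = 27000 Ω
  Rp1 = R2 ‖ Rs1 (parallel, both between nodes 1 and 2) = 1/(1/39000 + 1/27000) = 15950 Ω
  Rs2 = R1 + Rp1 (series, joined only at node 1) = 18 + 15950 = 15970 Ω
R_eq = 15.97 kΩ

Final answer: 15.97 kΩ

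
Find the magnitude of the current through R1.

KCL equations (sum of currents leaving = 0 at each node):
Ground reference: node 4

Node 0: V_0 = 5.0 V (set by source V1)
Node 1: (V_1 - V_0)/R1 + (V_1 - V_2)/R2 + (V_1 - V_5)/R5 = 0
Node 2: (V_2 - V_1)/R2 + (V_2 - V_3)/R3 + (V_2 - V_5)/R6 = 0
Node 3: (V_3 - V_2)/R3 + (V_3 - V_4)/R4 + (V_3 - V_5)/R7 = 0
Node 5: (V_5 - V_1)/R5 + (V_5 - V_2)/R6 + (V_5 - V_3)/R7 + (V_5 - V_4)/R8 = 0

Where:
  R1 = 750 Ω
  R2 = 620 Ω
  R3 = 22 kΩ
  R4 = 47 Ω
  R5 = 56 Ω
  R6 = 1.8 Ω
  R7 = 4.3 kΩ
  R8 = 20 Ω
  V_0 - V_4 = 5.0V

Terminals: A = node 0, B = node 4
Nodal analysis, taking node 4 as the 0 V reference.
Source V1 fixes V_0 = 5 V.
KCL at each unknown node (sum of currents leaving = 0; resistances in Ω):
  Node 1: (V_1 - 5)/750 + (V_1 - V_2)/620 + (V_1 - V_5)/56 = 0
  Node 2: (V_2 - V_1)/620 + (V_2 - V_3)/22000 + (V_2 - V_5)/1.8 = 0
  Node 3: (V_3 - V_2)/22000 + (V_3 - 0)/47 + (V_3 - V_5)/4300 = 0
  Node 5: (V_5 - V_1)/56 + (V_5 - V_2)/1.8 + (V_5 - V_3)/4300 + (V_5 - 0)/20 = 0
Collecting terms (coefficients in siemens):
  0.0208·V_1 - 0.001613·V_2 - 0.01786·V_5 = 0.006667
  0.5572·V_2 - 0.001613·V_1 - 0.00004545·V_3 - 0.5556·V_5 = 0
  0.02155·V_3 - 0.00004545·V_2 - 0.0002326·V_5 = 0
  0.6236·V_5 - 0.01786·V_1 - 0.5556·V_2 - 0.0002326·V_3 = 0
Solving these 4 simultaneous equations (Gaussian elimination) gives:
  V_1 = 0.4339 V, V_2 = 0.122 V, V_3 = 0.001564 V, V_5 = 0.1211 V
I_R1 = (V_0 - V_1)/R1 = (5 - 0.4339)/750 = 0.006088 A
|I_R1| = 0.006088 A

Final answer: |I_R1| = 0.006088 A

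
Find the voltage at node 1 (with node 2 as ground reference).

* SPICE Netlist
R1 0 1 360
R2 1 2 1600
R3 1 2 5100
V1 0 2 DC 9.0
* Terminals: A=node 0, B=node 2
Nodal analysis, taking node 2 as the 0 V reference.
Source V1 fixes V_0 = 9 V.
KCL at each unknown node (sum of currents leaving = 0; resistances in Ω):
  Node 1: (V_1 - 9)/360 + (V_1 - 0)/1600 + (V_1 - 0)/5100 = 0
Collecting terms: 0.003599 × V_1 = 0.025  =>  V_1 = 6.947 V
The requested potential is V_1 = 6.947 V.

Final answer: V_1 = 6.947 V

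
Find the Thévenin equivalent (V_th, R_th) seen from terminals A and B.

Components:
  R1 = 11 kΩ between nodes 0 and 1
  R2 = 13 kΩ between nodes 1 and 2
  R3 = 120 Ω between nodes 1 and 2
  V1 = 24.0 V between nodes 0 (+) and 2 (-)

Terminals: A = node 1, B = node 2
Step 1 — V_th is the open-circuit voltage V_A - V_B (nothing connected across the terminals).
Nodal analysis, taking node 2 as the 0 V reference.
Source V1 fixes V_0 = 24 V.
KCL at each unknown node (sum of currents leaving = 0; resistances in Ω):
  Node 1: (V_1 - 24)/11000 + (V_1 - 0)/13000 + (V_1 - 0)/120 = 0
Collecting terms: 0.008501 × V_1 = 0.002182  =>  V_1 = 0.2566 V
V_th = V_1 - V_2 = 0.2566 - 0 = 0.2566 V
Step 2 — R_th: zero the source — replace V1 by a short circuit (node 2 merges into node 0) — and find the resistance seen between A (node 1) and B (node 0).
Reduce the network between node 1 (A) and node 0 (B) by series/parallel combination:
  Rp1 = R1 ‖ R2 ‖ R3 (parallel, all between nodes 0 and 1) = 1/(1/11000 + 1/13000 + 1/120) = 117.6 Ω
R_th = 117.6 Ω

Final answer: V_th = 0.2566 V, R_th = 117.6 Ω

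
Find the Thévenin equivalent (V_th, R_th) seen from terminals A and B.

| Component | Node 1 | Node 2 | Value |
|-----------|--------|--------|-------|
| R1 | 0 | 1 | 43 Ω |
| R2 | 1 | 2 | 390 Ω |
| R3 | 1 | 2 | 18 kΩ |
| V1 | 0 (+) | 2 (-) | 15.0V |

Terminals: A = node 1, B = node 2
Step 1 — V_th is the open-circuit voltage V_A - V_B (nothing connected across the terminals).
Nodal analysis, taking node 2 as the 0 V reference.
Source V1 fixes V_0 = 15 V.
KCL at each unknown node (sum of currents leaving = 0; resistances in Ω):
  Node 1: (V_1 - 15)/43 + (V_1 - 0)/390 + (V_1 - 0)/18000 = 0
Collecting terms: 0.02588 × V_1 = 0.3488  =>  V_1 = 13.48 V
V_th = V_1 - V_2 = 13.48 - 0 = 13.48 V
Step 2 — R_th: zero the source — replace V1 by a short circuit (node 2 merges into node 0) — and find the resistance seen between A (node 1) and B (node 0).
Reduce the network between node 1 (A) and node 0 (B) by series/parallel combination:
  Rp1 = R1 ‖ R2 ‖ R3 (parallel, all between nodes 0 and 1) = 1/(1/43 + 1/390 + 1/18000) = 38.65 Ω
R_th = 38.65 Ω

Final answer: V_th = 13.48 V, R_th = 38.65 Ω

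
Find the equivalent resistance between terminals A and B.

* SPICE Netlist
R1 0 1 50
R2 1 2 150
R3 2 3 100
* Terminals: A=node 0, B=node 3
Reduce the network between node 0 (A) and node 3 (B) by series/parallel combination:
  Rs1 = R1 + R2 (series, joined only at node 1) = 50 + 150 = 200 Ω
  Rs2 = R3 + Rs1 (series, joined only at node 2) = 100 + 200 = 300 Ω
R_eq = 300 Ω

Final answer: 300 Ω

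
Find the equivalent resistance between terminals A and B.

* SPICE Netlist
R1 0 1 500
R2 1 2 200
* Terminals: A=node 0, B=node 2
Reduce the network between node 0 (A) and node 2 (B) by series/parallel combination:
  Rs1 = R1 + R2 (series, joined only at node 1) = 500 + 200 = 700 Ω
R_eq = 700 Ω

Final answer: 700 Ω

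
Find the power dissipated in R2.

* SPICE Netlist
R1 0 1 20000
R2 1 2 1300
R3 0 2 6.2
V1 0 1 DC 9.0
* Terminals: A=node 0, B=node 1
Nodal analysis, taking node 1 as the 0 V reference.
Source V1 fixes V_0 = 9 V.
KCL at each unknown node (sum of currents leaving = 0; resistances in Ω):
  Node 2: (V_2 - 0)/1300 + (V_2 - 9)/6.2 = 0
Collecting terms: 0.1621 × V_2 = 1.452  =>  V_2 = 8.957 V
I_R2 = (V_1 - V_2)/R2 = (0 - 8.957)/1300 = -0.00689 A
P_R2 = I_R2² × R2 = (-0.00689)² × 1300 = 0.06172 W

Final answer: 0.06172 W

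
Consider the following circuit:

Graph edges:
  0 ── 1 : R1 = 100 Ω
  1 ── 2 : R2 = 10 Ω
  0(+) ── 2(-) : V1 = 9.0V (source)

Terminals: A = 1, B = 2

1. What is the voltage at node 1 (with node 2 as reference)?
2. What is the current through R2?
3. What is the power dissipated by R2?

Nodal analysis, taking node 2 as the 0 V reference.
Source V1 fixes V_0 = 9 V.
KCL at each unknown node (sum of currents leaving = 0; resistances in Ω):
  Node 1: (V_1 - 9)/100 + (V_1 - 0)/10 = 0
Collecting terms: 0.11 × V_1 = 0.09  =>  V_1 = 0.8182 V
Part 1:
  Read off the nodal solution: V_1 = 0.8182 V
Part 2:
  I_R2 = (V_1 - V_2)/R2 = (0.8182 - 0)/10 = 0.08182 A
  Magnitude: I_R2 = 0.08182 A
Part 3:
  I_R2 = (V_1 - V_2)/R2 = (0.8182 - 0)/10 = 0.08182 A
  P_R2 = I_R2² × R2 = (0.08182)² × 10 = 0.06694 W

Final answers:
1. V_1 = 0.8182 V
2. I_R2 = 0.08182 A
3. P_R2 = 0.06694 W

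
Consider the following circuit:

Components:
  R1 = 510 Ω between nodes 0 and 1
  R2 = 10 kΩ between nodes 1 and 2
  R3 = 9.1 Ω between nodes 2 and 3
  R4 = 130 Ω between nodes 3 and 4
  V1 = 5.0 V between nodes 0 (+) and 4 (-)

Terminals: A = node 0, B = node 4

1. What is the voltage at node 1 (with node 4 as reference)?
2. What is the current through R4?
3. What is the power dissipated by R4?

Nodal analysis, taking node 4 as the 0 V reference.
Source V1 fixes V_0 = 5 V.
KCL at each unknown node (sum of currents leaving = 0; resistances in Ω):
  Node 1: (V_1 - 5)/510 + (V_1 - V_2)/10000 = 0
  Node 2: (V_2 - V_1)/10000 + (V_2 - V_3)/9.1 = 0
  Node 3: (V_3 - V_2)/9.1 + (V_3 - 0)/130 = 0
Collecting terms (coefficients in siemens):
  0.002061·V_1 - 0.0001·V_2 = 0.009804
  0.11·V_2 - 0.0001·V_1 - 0.1099·V_3 = 0
  0.1176·V_3 - 0.1099·V_2 = 0
Solving these 3 simultaneous equations (Gaussian elimination) gives:
  V_1 = 4.761 V, V_2 = 0.06531 V, V_3 = 0.06104 V
Part 1:
  Read off the nodal solution: V_1 = 4.761 V
Part 2:
  I_R4 = (V_3 - V_4)/R4 = (0.06104 - 0)/130 = 0.0004695 A
  Magnitude: I_R4 = 0.0004695 A
Part 3:
  I_R4 = (V_3 - V_4)/R4 = (0.06104 - 0)/130 = 0.0004695 A
  P_R4 = I_R4² × R4 = (0.0004695)² × 130 = 0.00002866 W

Final answers:
1. V_1 = 4.761 V
2. I_R4 = 0.0004695 A
3. P_R4 = 2.866e-05 W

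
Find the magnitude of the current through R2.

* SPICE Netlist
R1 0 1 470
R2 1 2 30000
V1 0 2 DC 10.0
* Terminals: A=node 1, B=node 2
Nodal analysis, taking node 2 as the 0 V reference.
Source V1 fixes V_0 = 10 V.
KCL at each unknown node (sum of currents leaving = 0; resistances in Ω):
  Node 1: (V_1 - 10)/470 + (V_1 - 0)/30000 = 0
Collecting terms: 0.002161 × V_1 = 0.02128  =>  V_1 = 9.846 V
I_R2 = (V_1 - V_2)/R2 = (9.846 - 0)/30000 = 0.0003282 A
|I_R2| = 0.0003282 A

Final answer: |I_R2| = 0.0003282 A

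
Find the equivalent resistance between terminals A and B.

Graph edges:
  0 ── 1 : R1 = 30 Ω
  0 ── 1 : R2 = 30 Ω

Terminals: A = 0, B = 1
Reduce the network between node 0 (A) and node 1 (B) by series/parallel combination:
  Rp1 = R1 ‖ R2 (parallel, both between nodes 0 and 1) = 1/(1/30 + 1/30) = 15 Ω
R_eq = 15 Ω

Final answer: 15 Ω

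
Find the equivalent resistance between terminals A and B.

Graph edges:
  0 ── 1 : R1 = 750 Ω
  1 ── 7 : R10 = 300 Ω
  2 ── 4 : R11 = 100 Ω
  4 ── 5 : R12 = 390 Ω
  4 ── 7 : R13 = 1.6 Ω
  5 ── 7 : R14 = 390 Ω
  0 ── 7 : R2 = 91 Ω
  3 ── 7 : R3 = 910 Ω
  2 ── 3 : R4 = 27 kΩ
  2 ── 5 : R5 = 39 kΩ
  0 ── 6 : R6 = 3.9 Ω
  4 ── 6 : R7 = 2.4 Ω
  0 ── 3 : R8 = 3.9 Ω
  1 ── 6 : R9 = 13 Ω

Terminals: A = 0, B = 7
The network is not a plain series/parallel combination. Inject a 1 A test current into terminal A (node 0) and return it from terminal B (node 7); then R_eq = V_A / (1 A).
Nodal analysis, taking node 7 as the 0 V reference.
Current source I_test pushes 1 A into node 0 and draws it out of node 7.
KCL at each unknown node (sum of currents leaving = 0; resistances in Ω):
  Node 0: (V_0 - V_1)/750 + (V_0 - 0)/91 + (V_0 - V_6)/3.9 + (V_0 - V_3)/3.9 - 1 = 0
  Node 1: (V_1 - V_0)/750 + (V_1 - V_6)/13 + (V_1 - 0)/300 = 0
  Node 2: (V_2 - V_3)/27000 + (V_2 - V_5)/39000 + (V_2 - V_4)/100 = 0
  Node 3: (V_3 - V_0)/3.9 + (V_3 - V_2)/27000 + (V_3 - 0)/910 = 0
  Node 4: (V_4 - V_2)/100 + (V_4 - V_6)/2.4 + (V_4 - V_5)/390 + (V_4 - 0)/1.6 = 0
  Node 5: (V_5 - V_2)/39000 + (V_5 - V_4)/390 + (V_5 - 0)/390 = 0
  Node 6: (V_6 - V_0)/3.9 + (V_6 - V_1)/13 + (V_6 - V_4)/2.4 = 0
Collecting terms (coefficients in siemens):
  0.5251·V_0 - 0.001333·V_1 - 0.2564·V_3 - 0.2564·V_6 = 1
  0.08159·V_1 - 0.001333·V_0 - 0.07692·V_6 = 0
  0.01006·V_2 - 0.00003704·V_3 - 0.01·V_4 - 0.00002564·V_5 = 0
  0.2575·V_3 - 0.2564·V_0 - 0.00003704·V_2 = 0
  1.054·V_4 - 0.01·V_2 - 0.002564·V_5 - 0.4167·V_6 = 0
  0.005154·V_5 - 0.00002564·V_2 - 0.002564·V_4 = 0
  0.75·V_6 - 0.2564·V_0 - 0.07692·V_1 - 0.4167·V_4 = 0
Solving these 7 simultaneous equations (Gaussian elimination) gives:
  V_0 = 7.148 V, V_1 = 3.515 V, V_2 = 1.459 V, V_3 = 7.116 V
  V_4 = 1.44 V, V_5 = 0.7237 V, V_6 = 3.604 V
R_eq = V_0 / 1 A = 7.148 Ω

Final answer: 7.148 Ω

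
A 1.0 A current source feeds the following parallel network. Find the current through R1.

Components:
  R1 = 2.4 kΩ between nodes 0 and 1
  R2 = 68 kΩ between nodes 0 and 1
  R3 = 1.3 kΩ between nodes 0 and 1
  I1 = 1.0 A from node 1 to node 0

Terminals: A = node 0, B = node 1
All resistors sit directly between nodes 0 and 1, so they are in parallel and share one voltage V; the full source current 1 A splits among them.
1/R_par = 1/2400 + 1/68000 + 1/1300 = 0.001201 S  =>  R_par = 832.9 Ω
V = I × R_par = 1 × 832.9 = 832.9 V
I_R1 = V/R1 = 832.9/2400 = 0.347 A

Final answer: 0.347 A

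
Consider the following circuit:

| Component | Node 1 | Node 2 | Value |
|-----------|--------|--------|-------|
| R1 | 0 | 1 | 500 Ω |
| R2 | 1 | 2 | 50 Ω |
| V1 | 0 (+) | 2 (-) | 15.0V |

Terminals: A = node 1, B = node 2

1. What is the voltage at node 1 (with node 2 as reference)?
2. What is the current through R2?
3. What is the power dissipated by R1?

Nodal analysis, taking node 2 as the 0 V reference.
Source V1 fixes V_0 = 15 V.
KCL at each unknown node (sum of currents leaving = 0; resistances in Ω):
  Node 1: (V_1 - 15)/500 + (V_1 - 0)/50 = 0
Collecting terms: 0.022 × V_1 = 0.03  =>  V_1 = 1.364 V
Part 1:
  Read off the nodal solution: V_1 = 1.364 V
Part 2:
  I_R2 = (V_1 - V_2)/R2 = (1.364 - 0)/50 = 0.02727 A
  Magnitude: I_R2 = 0.02727 A
Part 3:
  I_R1 = (V_0 - V_1)/R1 = (15 - 1.364)/500 = 0.02727 A
  P_R1 = I_R1² × R1 = (0.02727)² × 500 = 0.3719 W

Final answers:
1. V_1 = 1.364 V
2. I_R2 = 0.02727 A
3. P_R1 = 0.3719 W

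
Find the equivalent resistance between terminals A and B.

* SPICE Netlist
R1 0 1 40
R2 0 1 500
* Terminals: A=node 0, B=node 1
Reduce the network between node 0 (A) and node 1 (B) by series/parallel combination:
  Rp1 = R1 ‖ R2 (parallel, both between nodes 0 and 1) = 1/(1/40 + 1/500) = 37.04 Ω
R_eq = 37.04 Ω

Final answer: 37.04 Ω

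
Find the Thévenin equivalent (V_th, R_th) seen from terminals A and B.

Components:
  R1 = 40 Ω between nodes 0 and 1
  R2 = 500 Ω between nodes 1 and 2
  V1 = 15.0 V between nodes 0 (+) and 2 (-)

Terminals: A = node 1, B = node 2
Step 1 — V_th is the open-circuit voltage V_A - V_B (nothing connected across the terminals).
Nodal analysis, taking node 2 as the 0 V reference.
Source V1 fixes V_0 = 15 V.
KCL at each unknown node (sum of currents leaving = 0; resistances in Ω):
  Node 1: (V_1 - 15)/40 + (V_1 - 0)/500 = 0
Collecting terms: 0.027 × V_1 = 0.375  =>  V_1 = 13.89 V
V_th = V_1 - V_2 = 13.89 - 0 = 13.89 V
Step 2 — R_th: zero the source — replace V1 by a short circuit (node 2 merges into node 0) — and find the resistance seen between A (node 1) and B (node 0).
Reduce the network between node 1 (A) and node 0 (B) by series/parallel combination:
  Rp1 = R1 ‖ R2 (parallel, both between nodes 0 and 1) = 1/(1/40 + 1/500) = 37.04 Ω
R_th = 37.04 Ω

Final answer: V_th = 13.89 V, R_th = 37.04 Ω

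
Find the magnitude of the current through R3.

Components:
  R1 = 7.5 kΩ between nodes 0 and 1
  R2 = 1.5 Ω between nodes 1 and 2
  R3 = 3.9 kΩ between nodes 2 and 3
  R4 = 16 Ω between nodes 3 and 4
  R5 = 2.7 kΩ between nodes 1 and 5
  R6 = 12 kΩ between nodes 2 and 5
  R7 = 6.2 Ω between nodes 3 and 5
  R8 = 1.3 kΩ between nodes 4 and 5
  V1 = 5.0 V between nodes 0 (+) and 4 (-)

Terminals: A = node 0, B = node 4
Nodal analysis, taking node 4 as the 0 V reference.
Source V1 fixes V_0 = 5 V.
KCL at each unknown node (sum of currents leaving = 0; resistances in Ω):
  Node 1: (V_1 - 5)/7500 + (V_1 - V_2)/1.5 + (V_1 - V_5)/2700 = 0
  Node 2: (V_2 - V_1)/1.5 + (V_2 - V_3)/3900 + (V_2 - V_5)/12000 = 0
  Node 3: (V_3 - V_2)/3900 + (V_3 - 0)/16 + (V_3 - V_5)/6.2 = 0
  Node 5: (V_5 - V_1)/2700 + (V_5 - V_2)/12000 + (V_5 - V_3)/6.2 + (V_5 - 0)/1300 = 0
Collecting terms (coefficients in siemens):
  0.6672·V_1 - 0.6667·V_2 - 0.0003704·V_5 = 0.0006667
  0.667·V_2 - 0.6667·V_1 - 0.0002564·V_3 - 0.00008333·V_5 = 0
  0.224·V_3 - 0.0002564·V_2 - 0.1613·V_5 = 0
  0.1625·V_5 - 0.0003704·V_1 - 0.00008333·V_2 - 0.1613·V_3 = 0
Solving these 4 simultaneous equations (Gaussian elimination) gives:
  V_1 = 0.7992 V, V_2 = 0.7988 V, V_3 = 0.008827 V, V_5 = 0.01099 V
I_R3 = (V_2 - V_3)/R3 = (0.7988 - 0.008827)/3900 = 0.0002025 A
|I_R3| = 0.0002025 A

Final answer: |I_R3| = 0.0002025 A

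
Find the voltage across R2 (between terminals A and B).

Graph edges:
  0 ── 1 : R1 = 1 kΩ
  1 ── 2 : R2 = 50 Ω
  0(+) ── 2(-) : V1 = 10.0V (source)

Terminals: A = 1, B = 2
R1 and R2 are in series across V1 (node 0 → node 1 → node 2), and the output A–B is taken across R2, so this is a voltage divider.
Series current: I = V1/(R1 + R2) = 10/(1000 + 50) = 10/1050 = 0.009524 A
V_R2 = I × R2 = V1 × R2/(R1 + R2) = 10 × 50/1050 = 0.4762 V

Final answer: 0.4762 V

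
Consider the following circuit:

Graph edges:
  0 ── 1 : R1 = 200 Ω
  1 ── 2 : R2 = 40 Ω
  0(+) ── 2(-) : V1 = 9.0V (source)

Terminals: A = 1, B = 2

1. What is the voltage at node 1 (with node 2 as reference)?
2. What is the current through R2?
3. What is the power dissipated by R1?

Nodal analysis, taking node 2 as the 0 V reference.
Source V1 fixes V_0 = 9 V.
KCL at each unknown node (sum of currents leaving = 0; resistances in Ω):
  Node 1: (V_1 - 9)/200 + (V_1 - 0)/40 = 0
Collecting terms: 0.03 × V_1 = 0.045  =>  V_1 = 1.5 V
Part 1:
  Read off the nodal solution: V_1 = 1.5 V
Part 2:
  I_R2 = (V_1 - V_2)/R2 = (1.5 - 0)/40 = 0.0375 A
  Magnitude: I_R2 = 0.0375 A
Part 3:
  I_R1 = (V_0 - V_1)/R1 = (9 - 1.5)/200 = 0.0375 A
  P_R1 = I_R1² × R1 = (0.0375)² × 200 = 0.2812 W

Final answers:
1. V_1 = 1.5 V
2. I_R2 = 0.0375 A
3. P_R1 = 0.2812 W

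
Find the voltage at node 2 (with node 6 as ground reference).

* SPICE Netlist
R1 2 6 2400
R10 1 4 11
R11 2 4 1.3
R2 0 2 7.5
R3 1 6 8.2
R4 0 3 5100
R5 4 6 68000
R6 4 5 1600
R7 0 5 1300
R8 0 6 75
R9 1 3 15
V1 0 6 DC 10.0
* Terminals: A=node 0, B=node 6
Nodal analysis, taking node 6 as the 0 V reference.
Source V1 fixes V_0 = 10 V.
KCL at each unknown node (sum of currents leaving = 0; resistances in Ω):
  Node 1: (V_1 - 0)/8.2 + (V_1 - V_3)/15 + (V_1 - V_4)/11 = 0
  Node 2: (V_2 - 0)/2400 + (V_2 - 10)/7.5 + (V_2 - V_4)/1.3 = 0
  Node 3: (V_3 - 10)/5100 + (V_3 - V_1)/15 = 0
  Node 4: (V_4 - 0)/68000 + (V_4 - V_5)/1600 + (V_4 - V_1)/11 + (V_4 - V_2)/1.3 = 0
  Node 5: (V_5 - V_4)/1600 + (V_5 - 10)/1300 = 0
Collecting terms (coefficients in siemens):
  0.2795·V_1 - 0.06667·V_3 - 0.09091·V_4 = 0
  0.903·V_2 - 0.7692·V_4 = 1.333
  0.06686·V_3 - 0.06667·V_1 = 0.001961
  0.8608·V_4 - 0.09091·V_1 - 0.7692·V_2 - 0.000625·V_5 = 0
  0.001394·V_5 - 0.000625·V_4 = 0.007692
Solving these 5 simultaneous equations (Gaussian elimination) gives:
  V_1 = 2.932 V, V_2 = 7.313 V, V_3 = 2.953 V, V_4 = 6.851 V
  V_5 = 8.588 V
The requested potential is V_2 = 7.313 V.

Final answer: V_2 = 7.313 V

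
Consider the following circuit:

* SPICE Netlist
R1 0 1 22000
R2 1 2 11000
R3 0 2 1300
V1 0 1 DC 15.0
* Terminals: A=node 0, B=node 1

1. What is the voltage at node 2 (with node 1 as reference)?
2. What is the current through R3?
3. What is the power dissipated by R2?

Nodal analysis, taking node 1 as the 0 V reference.
Source V1 fixes V_0 = 15 V.
KCL at each unknown node (sum of currents leaving = 0; resistances in Ω):
  Node 2: (V_2 - 0)/11000 + (V_2 - 15)/1300 = 0
Collecting terms: 0.0008601 × V_2 = 0.01154  =>  V_2 = 13.41 V
Part 1:
  Read off the nodal solution: V_2 = 13.41 V
Part 2:
  I_R3 = (V_0 - V_2)/R3 = (15 - 13.41)/1300 = 0.00122 A
  Magnitude: I_R3 = 0.00122 A
Part 3:
  I_R2 = (V_1 - V_2)/R2 = (0 - 13.41)/11000 = -0.00122 A
  P_R2 = I_R2² × R2 = (-0.00122)² × 11000 = 0.01636 W

Final answers:
1. V_2 = 13.41 V
2. I_R3 = 0.00122 A
3. P_R2 = 0.01636 W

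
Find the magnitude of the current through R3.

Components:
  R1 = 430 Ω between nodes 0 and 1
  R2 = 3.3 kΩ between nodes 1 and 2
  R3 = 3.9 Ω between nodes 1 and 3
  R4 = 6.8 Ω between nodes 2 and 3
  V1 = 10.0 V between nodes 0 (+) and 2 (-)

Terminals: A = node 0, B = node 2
Nodal analysis, taking node 2 as the 0 V reference.
Source V1 fixes V_0 = 10 V.
KCL at each unknown node (sum of currents leaving = 0; resistances in Ω):
  Node 1: (V_1 - 10)/430 + (V_1 - 0)/3300 + (V_1 - V_3)/3.9 = 0
  Node 3: (V_3 - V_1)/3.9 + (V_3 - 0)/6.8 = 0
Collecting terms (coefficients in siemens):
  0.259·V_1 - 0.2564·V_3 = 0.02326
  0.4035·V_3 - 0.2564·V_1 = 0
Determinant D = (0.259)(0.4035) - (-0.2564)(-0.2564) = 0.03877
V_1 = [(0.02326)(0.4035) - (-0.2564)(0)]/D = 0.242 V
V_3 = [(0.259)(0) - (0.02326)(-0.2564)]/D = 0.1538 V
I_R3 = (V_1 - V_3)/R3 = (0.242 - 0.1538)/3.9 = 0.02262 A
|I_R3| = 0.02262 A

Final answer: |I_R3| = 0.02262 A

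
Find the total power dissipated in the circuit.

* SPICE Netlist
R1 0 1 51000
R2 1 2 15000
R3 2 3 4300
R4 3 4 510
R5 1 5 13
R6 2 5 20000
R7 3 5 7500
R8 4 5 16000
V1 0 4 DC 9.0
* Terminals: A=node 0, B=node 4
Nodal analysis, taking node 4 as the 0 V reference.
Source V1 fixes V_0 = 9 V.
KCL at each unknown node (sum of currents leaving = 0; resistances in Ω):
  Node 1: (V_1 - 9)/51000 + (V_1 - V_2)/15000 + (V_1 - V_5)/13 = 0
  Node 2: (V_2 - V_1)/15000 + (V_2 - V_3)/4300 + (V_2 - V_5)/20000 = 0
  Node 3: (V_3 - V_2)/4300 + (V_3 - 0)/510 + (V_3 - V_5)/7500 = 0
  Node 5: (V_5 - V_1)/13 + (V_5 - V_2)/20000 + (V_5 - V_3)/7500 + (V_5 - 0)/16000 = 0
Collecting terms (coefficients in siemens):
  0.07701·V_1 - 0.00006667·V_2 - 0.07692·V_5 = 0.0001765
  0.0003492·V_2 - 0.00006667·V_1 - 0.0002326·V_3 - 0.00005·V_5 = 0
  0.002327·V_3 - 0.0002326·V_2 - 0.0001333·V_5 = 0
  0.07717·V_5 - 0.07692·V_1 - 0.00005·V_2 - 0.0001333·V_3 = 0
Solving these 4 simultaneous equations (Gaussian elimination) gives:
  V_1 = 0.6487 V, V_2 = 0.2583 V, V_3 = 0.06289 V, V_5 = 0.6469 V
Power in each resistor, P = (ΔV)²/R:
  P_R1 = (9 - 0.6487)²/51000 = 0.001368 W
  P_R2 = (0.6487 - 0.2583)²/15000 = 0.00001016 W
  P_R3 = (0.2583 - 0.06289)²/4300 = 0.000008883 W
  P_R4 = (0.06289 - 0)²/510 = 0.000007756 W
  P_R5 = (0.6487 - 0.6469)²/13 = 0.0000002466 W
  P_R6 = (0.2583 - 0.6469)²/20000 = 0.000007549 W
  P_R7 = (0.06289 - 0.6469)²/7500 = 0.00004548 W
  P_R8 = (0 - 0.6469)²/16000 = 0.00002616 W
P_total = P_R1 + P_R2 + P_R3 + P_R4 + P_R5 + P_R6 + P_R7 + P_R8 = 0.001474 W

Final answer: 0.001474 W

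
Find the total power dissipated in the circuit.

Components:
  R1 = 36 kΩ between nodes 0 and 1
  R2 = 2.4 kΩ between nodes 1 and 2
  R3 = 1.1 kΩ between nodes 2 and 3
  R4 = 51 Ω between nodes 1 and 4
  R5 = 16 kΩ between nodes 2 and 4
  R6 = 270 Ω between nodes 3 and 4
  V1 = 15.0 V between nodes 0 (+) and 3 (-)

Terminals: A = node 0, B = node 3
Nodal analysis, taking node 3 as the 0 V reference.
Source V1 fixes V_0 = 15 V.
KCL at each unknown node (sum of currents leaving = 0; resistances in Ω):
  Node 1: (V_1 - 15)/36000 + (V_1 - V_2)/2400 + (V_1 - V_4)/51 = 0
  Node 2: (V_2 - V_1)/2400 + (V_2 - 0)/1100 + (V_2 - V_4)/16000 = 0
  Node 4: (V_4 - V_1)/51 + (V_4 - V_2)/16000 + (V_4 - 0)/270 = 0
Collecting terms (coefficients in siemens):
  0.02005·V_1 - 0.0004167·V_2 - 0.01961·V_4 = 0.0004167
  0.001388·V_2 - 0.0004167·V_1 - 0.0000625·V_4 = 0
  0.02337·V_4 - 0.01961·V_1 - 0.0000625·V_2 = 0
Solving these 3 simultaneous equations (Gaussian elimination) gives:
  V_1 = 0.1209 V, V_2 = 0.04087 V, V_4 = 0.1016 V
Power in each resistor, P = (ΔV)²/R:
  P_R1 = (15 - 0.1209)²/36000 = 0.00615 W
  P_R2 = (0.1209 - 0.04087)²/2400 = 0.000002671 W
  P_R3 = (0.04087 - 0)²/1100 = 0.000001519 W
  P_R4 = (0.1209 - 0.1016)²/51 = 0.000007362 W
  P_R5 = (0.04087 - 0.1016)²/16000 = 0.0000002302 W
  P_R6 = (0 - 0.1016)²/270 = 0.0000382 W
P_total = P_R1 + P_R2 + P_R3 + P_R4 + P_R5 + P_R6 = 0.0062 W

Final answer: 0.0062 W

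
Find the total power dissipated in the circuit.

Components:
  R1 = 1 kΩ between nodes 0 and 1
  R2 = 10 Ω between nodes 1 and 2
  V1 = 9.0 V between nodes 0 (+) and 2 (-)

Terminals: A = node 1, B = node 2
Nodal analysis, taking node 2 as the 0 V reference.
Source V1 fixes V_0 = 9 V.
KCL at each unknown node (sum of currents leaving = 0; resistances in Ω):
  Node 1: (V_1 - 9)/1000 + (V_1 - 0)/10 = 0
Collecting terms: 0.101 × V_1 = 0.009  =>  V_1 = 0.08911 V
Power in each resistor, P = (ΔV)²/R:
  P_R1 = (9 - 0.08911)²/1000 = 0.0794 W
  P_R2 = (0.08911 - 0)²/10 = 0.000794 W
P_total = P_R1 + P_R2 = 0.0802 W

Final answer: 0.0802 W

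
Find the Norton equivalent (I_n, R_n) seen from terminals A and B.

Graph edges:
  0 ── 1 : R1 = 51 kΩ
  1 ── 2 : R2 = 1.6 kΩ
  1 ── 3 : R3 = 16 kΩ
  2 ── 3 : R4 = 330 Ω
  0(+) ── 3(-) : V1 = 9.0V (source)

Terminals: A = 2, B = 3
Find the Thévenin equivalent first; then I_n = V_th/R_th and R_n = R_th.
Step 1 — V_th is the open-circuit voltage V_A - V_B (nothing connected across the terminals).
Nodal analysis, taking node 3 as the 0 V reference.
Source V1 fixes V_0 = 9 V.
KCL at each unknown node (sum of currents leaving = 0; resistances in Ω):
  Node 1: (V_1 - 9)/51000 + (V_1 - V_2)/1600 + (V_1 - 0)/16000 = 0
  Node 2: (V_2 - V_1)/1600 + (V_2 - 0)/330 = 0
Collecting terms (coefficients in siemens):
  0.0007071·V_1 - 0.000625·V_2 = 0.0001765
  0.003655·V_2 - 0.000625·V_1 = 0
Determinant D = (0.0007071)(0.003655) - (-0.000625)(-0.000625) = 0.000002194
V_1 = [(0.0001765)(0.003655) - (-0.000625)(0)]/D = 0.294 V
V_2 = [(0.0007071)(0) - (0.0001765)(-0.000625)]/D = 0.05027 V
V_th = V_2 - V_3 = 0.05027 - 0 = 0.05027 V
Step 2 — R_th: zero the source — replace V1 by a short circuit (node 3 merges into node 0) — and find the resistance seen between A (node 2) and B (node 0).
Reduce the network between node 2 (A) and node 0 (B) by series/parallel combination:
  Rp1 = R1 ‖ R3 (parallel, both between nodes 0 and 1) = 1/(1/51000 + 1/16000) = 12180 Ω
  Rs1 = R2 + Rp1 (series, joined only at node 1) = 1600 + 12180 = 13780 Ω
  Rp2 = R4 ‖ Rs1 (parallel, both between nodes 0 and 2) = 1/(1/330 + 1/13780) = 322.3 Ω
R_th = 322.3 Ω
I_n = V_th/R_th = 0.05027/322.3 = 0.000156 A, and R_n = R_th = 322.3 Ω

Final answer: I_n = 0.000156 A, R_n = 322.3 Ω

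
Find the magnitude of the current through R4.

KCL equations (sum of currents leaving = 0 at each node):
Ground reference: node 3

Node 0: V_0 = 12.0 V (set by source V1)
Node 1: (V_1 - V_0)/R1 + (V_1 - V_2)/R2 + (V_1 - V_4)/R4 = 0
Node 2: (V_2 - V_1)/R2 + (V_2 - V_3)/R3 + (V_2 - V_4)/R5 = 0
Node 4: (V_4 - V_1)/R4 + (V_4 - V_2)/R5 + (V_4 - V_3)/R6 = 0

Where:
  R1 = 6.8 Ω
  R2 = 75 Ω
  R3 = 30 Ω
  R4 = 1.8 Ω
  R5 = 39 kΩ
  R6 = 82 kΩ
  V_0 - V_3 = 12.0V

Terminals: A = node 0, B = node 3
Nodal analysis, taking node 3 as the 0 V reference.
Source V1 fixes V_0 = 12 V.
KCL at each unknown node (sum of currents leaving = 0; resistances in Ω):
  Node 1: (V_1 - 12)/6.8 + (V_1 - V_2)/75 + (V_1 - V_4)/1.8 = 0
  Node 2: (V_2 - V_1)/75 + (V_2 - 0)/30 + (V_2 - V_4)/39000 = 0
  Node 4: (V_4 - V_1)/1.8 + (V_4 - V_2)/39000 + (V_4 - 0)/82000 = 0
Collecting terms (coefficients in siemens):
  0.7159·V_1 - 0.01333·V_2 - 0.5556·V_4 = 1.765
  0.04669·V_2 - 0.01333·V_1 - 0.00002564·V_4 = 0
  0.5556·V_4 - 0.5556·V_1 - 0.00002564·V_2 = 0
Solving these 3 simultaneous equations (Gaussian elimination) gives:
  V_1 = 11.27 V, V_2 = 3.224 V, V_4 = 11.27 V
I_R4 = (V_1 - V_4)/R4 = (11.27 - 11.27)/1.8 = 0.0003437 A
|I_R4| = 0.0003437 A

Final answer: |I_R4| = 0.0003437 A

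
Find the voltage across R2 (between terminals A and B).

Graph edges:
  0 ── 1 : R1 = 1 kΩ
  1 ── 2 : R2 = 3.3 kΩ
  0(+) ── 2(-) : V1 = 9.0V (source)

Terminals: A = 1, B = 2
R1 and R2 are in series across V1 (node 0 → node 1 → node 2), and the output A–B is taken across R2, so this is a voltage divider.
Series current: I = V1/(R1 + R2) = 9/(1000 + 3300) = 9/4300 = 0.002093 A
V_R2 = I × R2 = V1 × R2/(R1 + R2) = 9 × 3300/4300 = 6.907 V

Final answer: 6.907 V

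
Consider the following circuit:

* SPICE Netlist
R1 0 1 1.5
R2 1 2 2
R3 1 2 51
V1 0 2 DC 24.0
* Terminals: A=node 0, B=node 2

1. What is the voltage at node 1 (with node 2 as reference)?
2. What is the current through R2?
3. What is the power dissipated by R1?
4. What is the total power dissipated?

Nodal analysis, taking node 2 as the 0 V reference.
Source V1 fixes V_0 = 24 V.
KCL at each unknown node (sum of currents leaving = 0; resistances in Ω):
  Node 1: (V_1 - 24)/1.5 + (V_1 - 0)/2 + (V_1 - 0)/51 = 0
Collecting terms: 1.186 × V_1 = 16  =>  V_1 = 13.49 V
Part 1:
  Read off the nodal solution: V_1 = 13.49 V
Part 2:
  I_R2 = (V_1 - V_2)/R2 = (13.49 - 0)/2 = 6.744 A
  Magnitude: I_R2 = 6.744 A
Part 3:
  I_R1 = (V_0 - V_1)/R1 = (24 - 13.49)/1.5 = 7.008 A
  P_R1 = I_R1² × R1 = (7.008)² × 1.5 = 73.67 W
Part 4:
  Power in each resistor, P = (ΔV)²/R:
    P_R1 = (24 - 13.49)²/1.5 = 73.67 W
    P_R2 = (13.49 - 0)²/2 = 90.96 W
    P_R3 = (13.49 - 0)²/51 = 3.567 W
  P_total = P_R1 + P_R2 + P_R3 = 168.2 W

Final answers:
1. V_1 = 13.49 V
2. I_R2 = 6.744 A
3. P_R1 = 73.67 W
4. P_total = 168.2 W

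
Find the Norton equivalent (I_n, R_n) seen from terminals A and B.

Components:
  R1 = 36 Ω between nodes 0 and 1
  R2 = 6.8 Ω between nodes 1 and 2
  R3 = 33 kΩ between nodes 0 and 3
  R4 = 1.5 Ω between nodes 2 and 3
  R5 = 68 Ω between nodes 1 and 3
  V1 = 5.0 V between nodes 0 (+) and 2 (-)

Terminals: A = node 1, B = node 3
Find the Thévenin equivalent first; then I_n = V_th/R_th and R_n = R_th.
Step 1 — V_th is the open-circuit voltage V_A - V_B (nothing connected across the terminals).
Nodal analysis, taking node 2 as the 0 V reference.
Source V1 fixes V_0 = 5 V.
KCL at each unknown node (sum of currents leaving = 0; resistances in Ω):
  Node 1: (V_1 - 5)/36 + (V_1 - 0)/6.8 + (V_1 - V_3)/68 = 0
  Node 3: (V_3 - 5)/33000 + (V_3 - 0)/1.5 + (V_3 - V_1)/68 = 0
Collecting terms (coefficients in siemens):
  0.1895·V_1 - 0.01471·V_3 = 0.1389
  0.6814·V_3 - 0.01471·V_1 = 0.0001515
Determinant D = (0.1895)(0.6814) - (-0.01471)(-0.01471) = 0.1289
V_1 = [(0.1389)(0.6814) - (-0.01471)(0.0001515)]/D = 0.734 V
V_3 = [(0.1895)(0.0001515) - (0.1389)(-0.01471)]/D = 0.01606 V
V_th = V_1 - V_3 = 0.734 - 0.01606 = 0.7179 V
Step 2 — R_th: zero the source — replace V1 by a short circuit (node 2 merges into node 0) — and find the resistance seen between A (node 1) and B (node 3).
Reduce the network between node 1 (A) and node 3 (B) by series/parallel combination:
  Rp1 = R1 ‖ R2 (parallel, both between nodes 0 and 1) = 1/(1/36 + 1/6.8) = 5.72 Ω
  Rp2 = R3 ‖ R4 (parallel, both between nodes 0 and 3) = 1/(1/33000 + 1/1.5) = 1.5 Ω
  Rs1 = Rp1 + Rp2 (series, joined only at node 0) = 5.72 + 1.5 = 7.22 Ω
  Rp3 = R5 ‖ Rs1 (parallel, both between nodes 1 and 3) = 1/(1/68 + 1/7.22) = 6.527 Ω
R_th = 6.527 Ω
I_n = V_th/R_th = 0.7179/6.527 = 0.11 A, and R_n = R_th = 6.527 Ω

Final answer: I_n = 0.11 A, R_n = 6.527 Ω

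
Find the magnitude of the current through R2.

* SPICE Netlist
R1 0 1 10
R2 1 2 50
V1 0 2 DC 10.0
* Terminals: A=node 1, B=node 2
Nodal analysis, taking node 2 as the 0 V reference.
Source V1 fixes V_0 = 10 V.
KCL at each unknown node (sum of currents leaving = 0; resistances in Ω):
  Node 1: (V_1 - 10)/10 + (V_1 - 0)/50 = 0
Collecting terms: 0.12 × V_1 = 1  =>  V_1 = 8.333 V
I_R2 = (V_1 - V_2)/R2 = (8.333 - 0)/50 = 0.1667 A
|I_R2| = 0.1667 A

Final answer: |I_R2| = 0.1667 A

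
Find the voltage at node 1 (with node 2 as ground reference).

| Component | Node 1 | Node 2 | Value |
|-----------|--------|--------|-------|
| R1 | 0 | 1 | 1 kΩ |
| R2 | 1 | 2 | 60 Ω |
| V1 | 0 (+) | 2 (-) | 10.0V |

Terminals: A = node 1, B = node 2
Nodal analysis, taking node 2 as the 0 V reference.
Source V1 fixes V_0 = 10 V.
KCL at each unknown node (sum of currents leaving = 0; resistances in Ω):
  Node 1: (V_1 - 10)/1000 + (V_1 - 0)/60 = 0
Collecting terms: 0.01767 × V_1 = 0.01  =>  V_1 = 0.566 V
The requested potential is V_1 = 0.566 V.

Final answer: V_1 = 0.566 V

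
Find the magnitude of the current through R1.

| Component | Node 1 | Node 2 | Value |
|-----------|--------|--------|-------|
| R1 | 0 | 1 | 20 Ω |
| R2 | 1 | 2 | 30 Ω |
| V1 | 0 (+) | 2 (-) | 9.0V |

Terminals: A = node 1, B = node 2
Nodal analysis, taking node 2 as the 0 V reference.
Source V1 fixes V_0 = 9 V.
KCL at each unknown node (sum of currents leaving = 0; resistances in Ω):
  Node 1: (V_1 - 9)/20 + (V_1 - 0)/30 = 0
Collecting terms: 0.08333 × V_1 = 0.45  =>  V_1 = 5.4 V
I_R1 = (V_0 - V_1)/R1 = (9 - 5.4)/20 = 0.18 A
|I_R1| = 0.18 A

Final answer: |I_R1| = 0.18 A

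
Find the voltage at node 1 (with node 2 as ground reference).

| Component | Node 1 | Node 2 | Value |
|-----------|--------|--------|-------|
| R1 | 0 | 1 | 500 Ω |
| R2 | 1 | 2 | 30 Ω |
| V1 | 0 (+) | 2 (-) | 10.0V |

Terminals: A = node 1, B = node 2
Nodal analysis, taking node 2 as the 0 V reference.
Source V1 fixes V_0 = 10 V.
KCL at each unknown node (sum of currents leaving = 0; resistances in Ω):
  Node 1: (V_1 - 10)/500 + (V_1 - 0)/30 = 0
Collecting terms: 0.03533 × V_1 = 0.02  =>  V_1 = 0.566 V
The requested potential is V_1 = 0.566 V.

Final answer: V_1 = 0.566 V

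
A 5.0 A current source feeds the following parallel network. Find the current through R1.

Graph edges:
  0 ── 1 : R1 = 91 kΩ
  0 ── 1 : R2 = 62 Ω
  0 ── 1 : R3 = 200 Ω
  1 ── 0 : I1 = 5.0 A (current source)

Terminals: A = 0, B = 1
All resistors sit directly between nodes 0 and 1, so they are in parallel and share one voltage V; the full source current 5 A splits among them.
1/R_par = 1/91000 + 1/62 + 1/200 = 0.02114 S  =>  R_par = 47.3 Ω
V = I × R_par = 5 × 47.3 = 236.5 V
I_R1 = V/R1 = 236.5/91000 = 0.002599 A

Final answer: 0.002599 A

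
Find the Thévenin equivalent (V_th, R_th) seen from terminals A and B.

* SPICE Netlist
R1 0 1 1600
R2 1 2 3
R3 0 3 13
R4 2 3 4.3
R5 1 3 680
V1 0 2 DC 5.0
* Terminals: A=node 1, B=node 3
Step 1 — V_th is the open-circuit voltage V_A - V_B (nothing connected across the terminals).
Nodal analysis, taking node 2 as the 0 V reference.
Source V1 fixes V_0 = 5 V.
KCL at each unknown node (sum of currents leaving = 0; resistances in Ω):
  Node 1: (V_1 - 5)/1600 + (V_1 - 0)/3 + (V_1 - V_3)/680 = 0
  Node 3: (V_3 - 5)/13 + (V_3 - 0)/4.3 + (V_3 - V_1)/680 = 0
Collecting terms (coefficients in siemens):
  0.3354·V_1 - 0.001471·V_3 = 0.003125
  0.311·V_3 - 0.001471·V_1 = 0.3846
Determinant D = (0.3354)(0.311) - (-0.001471)(-0.001471) = 0.1043
V_1 = [(0.003125)(0.311) - (-0.001471)(0.3846)]/D = 0.01474 V
V_3 = [(0.3354)(0.3846) - (0.003125)(-0.001471)]/D = 1.237 V
V_th = V_1 - V_3 = 0.01474 - 1.237 = -1.222 V
Step 2 — R_th: zero the source — replace V1 by a short circuit (node 2 merges into node 0) — and find the resistance seen between A (node 1) and B (node 3).
Reduce the network between node 1 (A) and node 3 (B) by series/parallel combination:
  Rp1 = R1 ‖ R2 (parallel, both between nodes 0 and 1) = 1/(1/1600 + 1/3) = 2.994 Ω
  Rp2 = R3 ‖ R4 (parallel, both between nodes 0 and 3) = 1/(1/13 + 1/4.3) = 3.231 Ω
  Rs1 = Rp1 + Rp2 (series, joined only at node 0) = 2.994 + 3.231 = 6.226 Ω
  Rp3 = R5 ‖ Rs1 (parallel, both between nodes 1 and 3) = 1/(1/680 + 1/6.226) = 6.169 Ω
R_th = 6.169 Ω

Final answer: V_th = -1.222 V, R_th = 6.169 Ω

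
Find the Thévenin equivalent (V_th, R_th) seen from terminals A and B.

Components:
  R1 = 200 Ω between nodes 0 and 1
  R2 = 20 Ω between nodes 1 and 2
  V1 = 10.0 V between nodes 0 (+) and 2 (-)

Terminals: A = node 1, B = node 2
Step 1 — V_th is the open-circuit voltage V_A - V_B (nothing connected across the terminals).
Nodal analysis, taking node 2 as the 0 V reference.
Source V1 fixes V_0 = 10 V.
KCL at each unknown node (sum of currents leaving = 0; resistances in Ω):
  Node 1: (V_1 - 10)/200 + (V_1 - 0)/20 = 0
Collecting terms: 0.055 × V_1 = 0.05  =>  V_1 = 0.9091 V
V_th = V_1 - V_2 = 0.9091 - 0 = 0.9091 V
Step 2 — R_th: zero the source — replace V1 by a short circuit (node 2 merges into node 0) — and find the resistance seen between A (node 1) and B (node 0).
Reduce the network between node 1 (A) and node 0 (B) by series/parallel combination:
  Rp1 = R1 ‖ R2 (parallel, both between nodes 0 and 1) = 1/(1/200 + 1/20) = 18.18 Ω
R_th = 18.18 Ω

Final answer: V_th = 0.9091 V, R_th = 18.18 Ω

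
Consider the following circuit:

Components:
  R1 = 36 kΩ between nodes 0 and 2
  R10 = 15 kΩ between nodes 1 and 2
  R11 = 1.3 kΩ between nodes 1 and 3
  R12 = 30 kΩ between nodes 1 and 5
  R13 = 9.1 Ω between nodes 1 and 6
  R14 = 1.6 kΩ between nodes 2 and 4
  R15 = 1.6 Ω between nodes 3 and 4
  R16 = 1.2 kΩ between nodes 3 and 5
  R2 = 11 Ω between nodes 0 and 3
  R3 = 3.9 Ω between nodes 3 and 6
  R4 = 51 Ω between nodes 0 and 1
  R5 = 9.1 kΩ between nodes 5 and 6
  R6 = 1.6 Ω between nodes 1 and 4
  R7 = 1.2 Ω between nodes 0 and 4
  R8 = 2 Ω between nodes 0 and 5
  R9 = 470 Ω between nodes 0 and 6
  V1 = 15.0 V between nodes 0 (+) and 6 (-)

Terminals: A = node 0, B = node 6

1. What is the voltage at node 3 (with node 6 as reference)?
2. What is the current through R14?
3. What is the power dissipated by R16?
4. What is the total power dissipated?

Nodal analysis, taking node 6 as the 0 V reference.
Source V1 fixes V_0 = 15 V.
KCL at each unknown node (sum of currents leaving = 0; resistances in Ω):
  Node 1: (V_1 - 15)/51 + (V_1 - V_4)/1.6 + (V_1 - V_2)/15000 + (V_1 - V_3)/1300 + (V_1 - V_5)/30000 + (V_1 - 0)/9.1 = 0
  Node 2: (V_2 - 15)/36000 + (V_2 - V_1)/15000 + (V_2 - V_4)/1600 = 0
  Node 3: (V_3 - 15)/11 + (V_3 - 0)/3.9 + (V_3 - V_1)/1300 + (V_3 - V_4)/1.6 + (V_3 - V_5)/1200 = 0
  Node 4: (V_4 - V_1)/1.6 + (V_4 - 15)/1.2 + (V_4 - V_2)/1600 + (V_4 - V_3)/1.6 = 0
  Node 5: (V_5 - 0)/9100 + (V_5 - 15)/2 + (V_5 - V_1)/30000 + (V_5 - V_3)/1200 = 0
Collecting terms (coefficients in siemens):
  0.7554·V_1 - 0.00006667·V_2 - 0.0007692·V_3 - 0.625·V_4 - 0.00003333·V_5 = 0.2941
  0.0007194·V_2 - 0.00006667·V_1 - 0.000625·V_4 = 0.0004167
  0.9739·V_3 - 0.0007692·V_1 - 0.625·V_4 - 0.0008333·V_5 = 1.364
  2.084·V_4 - 0.625·V_1 - 0.000625·V_2 - 0.625·V_3 = 12.5
  0.501·V_5 - 0.00003333·V_1 - 0.0008333·V_3 = 7.5
Solving these 5 simultaneous equations (Gaussian elimination) gives:
  V_1 = 10.09 V, V_2 = 11.68 V, V_3 = 8.933 V, V_4 = 11.71 V
  V_5 = 14.99 V
Part 1:
  Read off the nodal solution: V_3 = 8.933 V
Part 2:
  I_R14 = (V_2 - V_4)/R14 = (11.68 - 11.71)/1600 = -0.00001432 A
  Magnitude: I_R14 = 0.00001432 A
Part 3:
  I_R16 = (V_3 - V_5)/R16 = (8.933 - 14.99)/1200 = -0.005045 A
  P_R16 = I_R16² × R16 = (-0.005045)² × 1200 = 0.03054 W
Part 4:
  Power in each resistor, P = (ΔV)²/R:
    P_R1 = (15 - 11.68)²/36000 = 0.0003057 W
    P_R2 = (15 - 8.933)²/11 = 3.347 W
    P_R3 = (8.933 - 0)²/3.9 = 20.46 W
    P_R4 = (15 - 10.09)²/51 = 0.4736 W
    P_R5 = (14.99 - 0)²/9100 = 0.02468 W
    P_R6 = (10.09 - 11.71)²/1.6 = 1.64 W
    P_R7 = (15 - 11.71)²/1.2 = 9.045 W
    P_R8 = (15 - 14.99)²/2 = 0.00009398 W
    P_R9 = (15 - 0)²/470 = 0.4787 W
    P_R10 = (10.09 - 11.68)²/15000 = 0.0001701 W
    P_R11 = (10.09 - 8.933)²/1300 = 0.001022 W
    P_R12 = (10.09 - 14.99)²/30000 = 0.0008006 W
    P_R13 = (10.09 - 0)²/9.1 = 11.18 W
    P_R14 = (11.68 - 11.71)²/1600 = 0.0000003282 W
    P_R15 = (8.933 - 11.71)²/1.6 = 4.805 W
    P_R16 = (8.933 - 14.99)²/1200 = 0.03054 W
  P_total = P_R1 + P_R2 + P_R3 + P_R4 + P_R5 + P_R6 + P_R7 + P_R8 + P_R9 + P_R10 + P_R11 + P_R12 + P_R13 + P_R14 + P_R15 + P_R16 = 51.48 W

Final answers:
1. V_3 = 8.933 V
2. I_R14 = 1.432e-05 A
3. P_R16 = 0.03054 W
4. P_total = 51.48 W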